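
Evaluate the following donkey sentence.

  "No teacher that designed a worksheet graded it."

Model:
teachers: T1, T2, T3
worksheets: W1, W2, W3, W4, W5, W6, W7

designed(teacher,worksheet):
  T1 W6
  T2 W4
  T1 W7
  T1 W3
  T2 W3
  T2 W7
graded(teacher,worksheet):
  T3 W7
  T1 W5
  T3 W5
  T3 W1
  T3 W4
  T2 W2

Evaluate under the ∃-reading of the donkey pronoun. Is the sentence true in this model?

"it" takes "a worksheet" as antecedent — a donkey pronoun bound across the clause boundary.
Truth condition: for no (t,w) with designed(t,w) does graded(t,w) hold.
Restrictor pairs — does the scope hold? (T1,W3):fails  (T1,W6):fails  (T1,W7):fails  (T2,W3):fails  (T2,W4):fails  (T2,W7):fails
Scope holds for no restrictor pair, so the sentence is true.

True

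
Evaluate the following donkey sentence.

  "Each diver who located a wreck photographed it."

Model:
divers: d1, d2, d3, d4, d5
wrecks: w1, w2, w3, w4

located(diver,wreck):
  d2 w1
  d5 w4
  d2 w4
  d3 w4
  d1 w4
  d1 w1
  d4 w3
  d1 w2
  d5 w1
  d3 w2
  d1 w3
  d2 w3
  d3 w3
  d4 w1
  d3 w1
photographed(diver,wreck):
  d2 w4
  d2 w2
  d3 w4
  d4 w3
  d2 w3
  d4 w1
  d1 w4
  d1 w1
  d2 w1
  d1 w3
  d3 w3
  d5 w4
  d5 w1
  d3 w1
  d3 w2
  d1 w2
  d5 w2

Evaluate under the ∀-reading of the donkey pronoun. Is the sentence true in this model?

"it" takes "a wreck" as antecedent — a donkey pronoun bound across the clause boundary.
Strong reading: for every (d,w) with located(d,w), photographed(d,w).
Restrictor pairs: (d1,w1) ✓  (d1,w2) ✓  (d1,w3) ✓  (d1,w4) ✓  (d2,w1) ✓  (d2,w3) ✓  (d2,w4) ✓  (d3,w1) ✓  (d3,w2) ✓  (d3,w3) ✓  (d3,w4) ✓  (d4,w1) ✓  (d4,w3) ✓  (d5,w1) ✓  (d5,w4) ✓
Every restrictor pair satisfies the scope.

True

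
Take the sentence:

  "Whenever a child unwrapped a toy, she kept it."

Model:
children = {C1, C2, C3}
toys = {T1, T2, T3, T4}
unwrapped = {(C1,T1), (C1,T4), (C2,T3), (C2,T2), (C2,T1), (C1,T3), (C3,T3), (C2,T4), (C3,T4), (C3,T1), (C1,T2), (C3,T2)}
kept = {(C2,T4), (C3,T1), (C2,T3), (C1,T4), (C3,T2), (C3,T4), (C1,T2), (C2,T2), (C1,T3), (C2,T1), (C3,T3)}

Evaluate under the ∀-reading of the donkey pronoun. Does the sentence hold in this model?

"it" takes "a toy" as antecedent — a donkey pronoun bound across the clause boundary.
Strong reading: for every (c,t) with unwrapped(c,t), kept(c,t).
Restrictor pairs: (C1,T1) ✗  (C1,T2) ✓  (C1,T3) ✓  (C1,T4) ✓  (C2,T1) ✓  (C2,T2) ✓  (C2,T3) ✓  (C2,T4) ✓  (C3,T1) ✓  (C3,T2) ✓  (C3,T3) ✓  (C3,T4) ✓
Counterexample: (C1,T1) is in unwrapped but fails the scope.

False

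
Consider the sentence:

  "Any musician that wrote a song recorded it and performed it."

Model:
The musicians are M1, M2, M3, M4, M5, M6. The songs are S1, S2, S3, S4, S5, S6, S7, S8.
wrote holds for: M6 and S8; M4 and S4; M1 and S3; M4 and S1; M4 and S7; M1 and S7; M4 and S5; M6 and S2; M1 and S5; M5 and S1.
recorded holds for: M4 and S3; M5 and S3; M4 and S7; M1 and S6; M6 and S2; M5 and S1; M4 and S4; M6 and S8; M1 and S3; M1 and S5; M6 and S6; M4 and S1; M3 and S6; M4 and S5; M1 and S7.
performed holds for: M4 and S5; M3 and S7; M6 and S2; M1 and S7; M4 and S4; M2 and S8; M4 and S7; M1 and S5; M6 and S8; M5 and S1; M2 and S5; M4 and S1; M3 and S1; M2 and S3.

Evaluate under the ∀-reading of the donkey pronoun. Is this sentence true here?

"it" takes "a song" as antecedent — a donkey pronoun bound across the clause boundary.
Strong reading: for every (m,s) with wrote(m,s), recorded(m,s) ∧ performed(m,s).
Restrictor pairs: (M1,S3) ✗  (M1,S5) ✓  (M1,S7) ✓  (M4,S1) ✓  (M4,S4) ✓  (M4,S5) ✓  (M4,S7) ✓  (M5,S1) ✓  (M6,S2) ✓  (M6,S8) ✓
Counterexample: (M1,S3) is in wrote but fails the scope.

False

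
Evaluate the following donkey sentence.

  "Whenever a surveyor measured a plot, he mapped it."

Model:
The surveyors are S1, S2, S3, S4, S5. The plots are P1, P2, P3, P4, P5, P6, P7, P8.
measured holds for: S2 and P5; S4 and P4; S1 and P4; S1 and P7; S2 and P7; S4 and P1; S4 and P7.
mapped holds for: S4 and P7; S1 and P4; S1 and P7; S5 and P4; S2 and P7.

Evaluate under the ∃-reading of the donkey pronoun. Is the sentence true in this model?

"it" takes "a plot" as antecedent — a donkey pronoun bound across the clause boundary.
Weak reading: every surveyor s with some measured-plot has at least one measured-plot p such that mapped(s,p).
Per surveyor: S1:✓  S2:✓  S4:✓
Every surveyor in the restrictor has a witness.

True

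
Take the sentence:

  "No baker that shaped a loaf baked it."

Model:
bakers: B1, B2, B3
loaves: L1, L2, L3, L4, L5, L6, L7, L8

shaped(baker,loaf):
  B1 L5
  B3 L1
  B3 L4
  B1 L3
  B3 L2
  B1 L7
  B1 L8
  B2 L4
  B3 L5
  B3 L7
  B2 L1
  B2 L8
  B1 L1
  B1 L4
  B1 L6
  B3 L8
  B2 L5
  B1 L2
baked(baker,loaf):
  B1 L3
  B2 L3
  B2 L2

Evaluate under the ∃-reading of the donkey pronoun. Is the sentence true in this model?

"it" takes "a loaf" as antecedent — a donkey pronoun bound across the clause boundary.
Truth condition: for no (b,l) with shaped(b,l) does baked(b,l) hold.
Restrictor pairs — does the scope hold? (B1,L1):fails  (B1,L2):fails  (B1,L3):holds  (B1,L4):fails  (B1,L5):fails  (B1,L6):fails  (B1,L7):fails  (B1,L8):fails  (B2,L1):fails  (B2,L4):fails  (B2,L5):fails  (B2,L8):fails  (B3,L1):fails  (B3,L2):fails  (B3,L4):fails  (B3,L5):fails  (B3,L7):fails  (B3,L8):fails
Scope holds for 1 pair(s), so the sentence is false.

False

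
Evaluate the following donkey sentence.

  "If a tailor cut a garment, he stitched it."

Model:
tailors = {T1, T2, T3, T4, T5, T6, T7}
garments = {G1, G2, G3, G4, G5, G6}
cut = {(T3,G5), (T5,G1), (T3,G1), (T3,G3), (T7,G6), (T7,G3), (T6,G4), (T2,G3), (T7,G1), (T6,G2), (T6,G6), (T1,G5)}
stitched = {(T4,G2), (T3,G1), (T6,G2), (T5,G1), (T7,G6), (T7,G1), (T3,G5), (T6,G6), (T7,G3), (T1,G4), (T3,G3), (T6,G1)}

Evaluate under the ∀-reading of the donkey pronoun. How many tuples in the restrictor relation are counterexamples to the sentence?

3

"it" takes "a garment" as antecedent — a donkey pronoun bound across the clause boundary.
Strong reading: for every (t,g) with cut(t,g), stitched(t,g).
Restrictor pairs: (T1,G5) ✗  (T2,G3) ✗  (T3,G1) ✓  (T3,G3) ✓  (T3,G5) ✓  (T5,G1) ✓  (T6,G2) ✓  (T6,G4) ✗  (T6,G6) ✓  (T7,G1) ✓  (T7,G3) ✓  (T7,G6) ✓
Counterexamples (restrictor pairs failing the scope): 3.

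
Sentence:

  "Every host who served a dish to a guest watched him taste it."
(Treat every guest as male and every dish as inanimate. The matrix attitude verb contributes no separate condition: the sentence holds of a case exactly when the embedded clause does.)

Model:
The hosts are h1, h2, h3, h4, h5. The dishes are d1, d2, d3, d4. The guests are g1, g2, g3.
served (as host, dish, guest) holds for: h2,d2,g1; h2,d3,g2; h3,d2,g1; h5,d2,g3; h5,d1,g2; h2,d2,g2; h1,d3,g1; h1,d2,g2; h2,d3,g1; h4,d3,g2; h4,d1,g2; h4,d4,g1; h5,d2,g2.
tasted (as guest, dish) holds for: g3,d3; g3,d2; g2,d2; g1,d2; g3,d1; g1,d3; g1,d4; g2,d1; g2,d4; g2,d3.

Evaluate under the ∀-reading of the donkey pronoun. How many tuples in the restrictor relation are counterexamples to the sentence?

0

"him" takes "a guest" as antecedent and "it" takes "a dish"; both are donkey pronouns co-varying with the restrictor.
Strong reading: for every (h,d,g) with served(h,d,g), tasted(g,d).
Restrictor triples: (h1,d2,g2)→tasted(g2,d2) ✓  (h1,d3,g1)→tasted(g1,d3) ✓  (h2,d2,g1)→tasted(g1,d2) ✓  (h2,d2,g2)→tasted(g2,d2) ✓  (h2,d3,g1)→tasted(g1,d3) ✓  (h2,d3,g2)→tasted(g2,d3) ✓  (h3,d2,g1)→tasted(g1,d2) ✓  (h4,d1,g2)→tasted(g2,d1) ✓  (h4,d3,g2)→tasted(g2,d3) ✓  (h4,d4,g1)→tasted(g1,d4) ✓  (h5,d1,g2)→tasted(g2,d1) ✓  (h5,d2,g2)→tasted(g2,d2) ✓  (h5,d2,g3)→tasted(g3,d2) ✓
Counterexamples (restrictor triples failing the scope): 0.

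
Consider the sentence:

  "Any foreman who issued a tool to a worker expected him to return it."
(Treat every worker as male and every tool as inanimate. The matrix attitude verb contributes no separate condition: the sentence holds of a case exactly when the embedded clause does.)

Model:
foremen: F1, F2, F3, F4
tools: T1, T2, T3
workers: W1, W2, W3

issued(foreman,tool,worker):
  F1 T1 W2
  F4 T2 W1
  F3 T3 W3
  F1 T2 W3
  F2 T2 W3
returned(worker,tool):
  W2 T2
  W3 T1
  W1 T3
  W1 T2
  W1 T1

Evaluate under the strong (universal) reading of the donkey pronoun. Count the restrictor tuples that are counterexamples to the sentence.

"him" takes "a worker" as antecedent and "it" takes "a tool"; both are donkey pronouns co-varying with the restrictor.
Strong reading: for every (f,t,w) with issued(f,t,w), returned(w,t).
Restrictor triples: (F1,T1,W2)→returned(W2,T1) ✗  (F1,T2,W3)→returned(W3,T2) ✗  (F2,T2,W3)→returned(W3,T2) ✗  (F3,T3,W3)→returned(W3,T3) ✗  (F4,T2,W1)→returned(W1,T2) ✓
Counterexamples (restrictor triples failing the scope): 4.

4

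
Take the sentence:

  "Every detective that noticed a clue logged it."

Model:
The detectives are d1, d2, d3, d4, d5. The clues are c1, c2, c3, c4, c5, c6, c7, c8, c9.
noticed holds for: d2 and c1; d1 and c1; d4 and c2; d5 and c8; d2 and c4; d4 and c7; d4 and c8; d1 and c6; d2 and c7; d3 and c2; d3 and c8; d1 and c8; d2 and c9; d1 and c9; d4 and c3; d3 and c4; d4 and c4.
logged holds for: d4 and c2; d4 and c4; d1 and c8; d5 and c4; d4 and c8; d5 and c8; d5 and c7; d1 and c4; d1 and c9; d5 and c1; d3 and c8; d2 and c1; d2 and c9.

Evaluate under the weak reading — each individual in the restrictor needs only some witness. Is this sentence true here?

"it" takes "a clue" as antecedent — a donkey pronoun bound across the clause boundary.
Weak reading: every detective d with some noticed-clue has at least one noticed-clue c such that logged(d,c).
Per detective: d1:✓  d2:✓  d3:✓  d4:✓  d5:✓
Every detective in the restrictor has a witness.

True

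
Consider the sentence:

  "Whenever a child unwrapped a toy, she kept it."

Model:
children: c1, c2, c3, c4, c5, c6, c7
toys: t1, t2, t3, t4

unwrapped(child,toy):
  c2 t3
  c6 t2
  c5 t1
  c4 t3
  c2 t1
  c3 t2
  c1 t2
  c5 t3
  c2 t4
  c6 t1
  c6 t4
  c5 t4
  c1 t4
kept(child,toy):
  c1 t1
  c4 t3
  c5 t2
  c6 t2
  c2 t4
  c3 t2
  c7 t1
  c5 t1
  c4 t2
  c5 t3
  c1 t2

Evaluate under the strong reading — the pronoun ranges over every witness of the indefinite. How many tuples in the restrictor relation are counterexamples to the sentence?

"it" takes "a toy" as antecedent — a donkey pronoun bound across the clause boundary.
Strong reading: for every (c,t) with unwrapped(c,t), kept(c,t).
Restrictor pairs: (c1,t2) ✓  (c1,t4) ✗  (c2,t1) ✗  (c2,t3) ✗  (c2,t4) ✓  (c3,t2) ✓  (c4,t3) ✓  (c5,t1) ✓  (c5,t3) ✓  (c5,t4) ✗  (c6,t1) ✗  (c6,t2) ✓  (c6,t4) ✗
Counterexamples (restrictor pairs failing the scope): 6.

6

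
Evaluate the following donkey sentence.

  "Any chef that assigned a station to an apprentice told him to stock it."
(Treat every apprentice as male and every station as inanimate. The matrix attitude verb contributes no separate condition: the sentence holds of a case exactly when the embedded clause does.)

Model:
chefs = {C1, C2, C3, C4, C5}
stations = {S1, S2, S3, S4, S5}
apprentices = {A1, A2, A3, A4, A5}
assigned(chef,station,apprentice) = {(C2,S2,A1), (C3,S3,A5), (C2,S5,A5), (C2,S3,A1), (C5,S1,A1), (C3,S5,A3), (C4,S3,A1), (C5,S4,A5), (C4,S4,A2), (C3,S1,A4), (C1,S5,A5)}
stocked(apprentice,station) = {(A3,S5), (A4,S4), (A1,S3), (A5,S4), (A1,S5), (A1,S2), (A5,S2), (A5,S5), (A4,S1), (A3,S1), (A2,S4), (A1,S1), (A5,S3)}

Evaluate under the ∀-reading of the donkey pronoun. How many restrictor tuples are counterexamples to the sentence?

0

"him" takes "an apprentice" as antecedent and "it" takes "a station"; both are donkey pronouns co-varying with the restrictor.
Strong reading: for every (c,s,a) with assigned(c,s,a), stocked(a,s).
Restrictor triples: (C1,S5,A5)→stocked(A5,S5) ✓  (C2,S2,A1)→stocked(A1,S2) ✓  (C2,S3,A1)→stocked(A1,S3) ✓  (C2,S5,A5)→stocked(A5,S5) ✓  (C3,S1,A4)→stocked(A4,S1) ✓  (C3,S3,A5)→stocked(A5,S3) ✓  (C3,S5,A3)→stocked(A3,S5) ✓  (C4,S3,A1)→stocked(A1,S3) ✓  (C4,S4,A2)→stocked(A2,S4) ✓  (C5,S1,A1)→stocked(A1,S1) ✓  (C5,S4,A5)→stocked(A5,S4) ✓
Counterexamples (restrictor triples failing the scope): 0.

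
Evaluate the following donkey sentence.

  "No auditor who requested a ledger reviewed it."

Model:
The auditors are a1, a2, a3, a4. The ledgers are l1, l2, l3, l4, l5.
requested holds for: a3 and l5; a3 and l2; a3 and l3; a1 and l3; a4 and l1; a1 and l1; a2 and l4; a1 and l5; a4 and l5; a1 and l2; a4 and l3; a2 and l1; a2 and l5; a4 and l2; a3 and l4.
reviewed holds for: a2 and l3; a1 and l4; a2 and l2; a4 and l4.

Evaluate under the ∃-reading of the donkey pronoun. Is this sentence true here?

"it" takes "a ledger" as antecedent — a donkey pronoun bound across the clause boundary.
Truth condition: for no (a,l) with requested(a,l) does reviewed(a,l) hold.
Restrictor pairs — does the scope hold? (a1,l1):fails  (a1,l2):fails  (a1,l3):fails  (a1,l5):fails  (a2,l1):fails  (a2,l4):fails  (a2,l5):fails  (a3,l2):fails  (a3,l3):fails  (a3,l4):fails  (a3,l5):fails  (a4,l1):fails  (a4,l2):fails  (a4,l3):fails  (a4,l5):fails
Scope holds for no restrictor pair, so the sentence is true.

True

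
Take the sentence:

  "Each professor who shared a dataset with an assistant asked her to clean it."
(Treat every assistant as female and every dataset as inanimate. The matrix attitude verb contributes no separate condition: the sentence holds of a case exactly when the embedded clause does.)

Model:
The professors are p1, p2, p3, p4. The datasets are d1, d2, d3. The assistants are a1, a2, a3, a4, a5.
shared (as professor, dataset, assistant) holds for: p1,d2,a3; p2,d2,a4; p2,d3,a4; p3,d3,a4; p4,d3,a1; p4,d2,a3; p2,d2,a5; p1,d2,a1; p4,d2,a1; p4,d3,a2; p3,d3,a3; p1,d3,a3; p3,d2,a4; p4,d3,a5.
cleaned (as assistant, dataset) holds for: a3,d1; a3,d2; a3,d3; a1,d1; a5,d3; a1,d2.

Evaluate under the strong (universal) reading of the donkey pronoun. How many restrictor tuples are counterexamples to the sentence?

7

"her" takes "an assistant" as antecedent and "it" takes "a dataset"; both are donkey pronouns co-varying with the restrictor.
Strong reading: for every (p,d,a) with shared(p,d,a), cleaned(a,d).
Restrictor triples: (p1,d2,a1)→cleaned(a1,d2) ✓  (p1,d2,a3)→cleaned(a3,d2) ✓  (p1,d3,a3)→cleaned(a3,d3) ✓  (p2,d2,a4)→cleaned(a4,d2) ✗  (p2,d2,a5)→cleaned(a5,d2) ✗  (p2,d3,a4)→cleaned(a4,d3) ✗  (p3,d2,a4)→cleaned(a4,d2) ✗  (p3,d3,a3)→cleaned(a3,d3) ✓  (p3,d3,a4)→cleaned(a4,d3) ✗  (p4,d2,a1)→cleaned(a1,d2) ✓  (p4,d2,a3)→cleaned(a3,d2) ✓  (p4,d3,a1)→cleaned(a1,d3) ✗  (p4,d3,a2)→cleaned(a2,d3) ✗  (p4,d3,a5)→cleaned(a5,d3) ✓
Counterexamples (restrictor triples failing the scope): 7.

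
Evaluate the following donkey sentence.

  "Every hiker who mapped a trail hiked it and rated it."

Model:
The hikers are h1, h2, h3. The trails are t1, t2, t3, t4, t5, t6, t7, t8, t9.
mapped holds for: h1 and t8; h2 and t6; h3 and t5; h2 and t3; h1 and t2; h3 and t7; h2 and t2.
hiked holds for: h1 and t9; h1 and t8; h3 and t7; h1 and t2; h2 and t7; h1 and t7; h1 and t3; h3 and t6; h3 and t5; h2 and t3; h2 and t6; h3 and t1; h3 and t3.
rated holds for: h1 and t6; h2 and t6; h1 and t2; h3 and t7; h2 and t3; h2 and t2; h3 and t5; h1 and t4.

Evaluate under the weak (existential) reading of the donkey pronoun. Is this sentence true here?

"it" takes "a trail" as antecedent — a donkey pronoun bound across the clause boundary.
Weak reading: every hiker h with some mapped-trail has at least one mapped-trail t such that hiked(h,t) ∧ rated(h,t).
Per hiker: h1:✓  h2:✓  h3:✓
Every hiker in the restrictor has a witness.

True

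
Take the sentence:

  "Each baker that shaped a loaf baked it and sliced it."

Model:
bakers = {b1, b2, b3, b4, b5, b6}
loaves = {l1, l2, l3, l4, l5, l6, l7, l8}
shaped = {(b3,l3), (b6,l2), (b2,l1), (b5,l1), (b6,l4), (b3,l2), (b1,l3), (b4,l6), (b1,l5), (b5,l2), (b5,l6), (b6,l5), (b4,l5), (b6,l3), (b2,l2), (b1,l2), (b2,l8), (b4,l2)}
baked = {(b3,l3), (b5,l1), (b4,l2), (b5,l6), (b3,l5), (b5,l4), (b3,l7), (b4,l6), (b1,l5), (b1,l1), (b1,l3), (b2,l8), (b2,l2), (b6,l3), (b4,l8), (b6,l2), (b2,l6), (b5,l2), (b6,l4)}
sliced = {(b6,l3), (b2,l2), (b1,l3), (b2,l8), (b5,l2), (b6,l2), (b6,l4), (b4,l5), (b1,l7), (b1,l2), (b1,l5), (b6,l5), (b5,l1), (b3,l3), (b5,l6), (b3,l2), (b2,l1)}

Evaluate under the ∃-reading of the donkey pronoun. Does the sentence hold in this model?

False

"it" takes "a loaf" as antecedent — a donkey pronoun bound across the clause boundary.
Weak reading: every baker b with some shaped-loaf has at least one shaped-loaf l such that baked(b,l) ∧ sliced(b,l).
Per baker: b1:✓  b2:✓  b3:✓  b4:✗  b5:✓  b6:✓
b4 has no witness among its shaped-loaves.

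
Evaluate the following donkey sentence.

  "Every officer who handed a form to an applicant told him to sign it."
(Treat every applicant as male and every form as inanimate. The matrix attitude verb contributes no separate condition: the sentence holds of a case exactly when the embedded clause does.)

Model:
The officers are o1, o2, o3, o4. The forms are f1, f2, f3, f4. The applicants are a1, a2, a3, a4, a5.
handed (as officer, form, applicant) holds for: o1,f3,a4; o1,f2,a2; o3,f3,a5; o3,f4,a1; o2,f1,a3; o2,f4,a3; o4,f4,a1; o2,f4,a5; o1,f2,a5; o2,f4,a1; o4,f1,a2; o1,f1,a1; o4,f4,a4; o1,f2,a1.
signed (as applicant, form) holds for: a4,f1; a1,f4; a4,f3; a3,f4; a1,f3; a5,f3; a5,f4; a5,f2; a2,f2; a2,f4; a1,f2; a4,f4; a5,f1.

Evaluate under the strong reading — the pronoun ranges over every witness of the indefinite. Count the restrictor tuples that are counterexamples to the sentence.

3

"him" takes "an applicant" as antecedent and "it" takes "a form"; both are donkey pronouns co-varying with the restrictor.
Strong reading: for every (o,f,a) with handed(o,f,a), signed(a,f).
Restrictor triples: (o1,f1,a1)→signed(a1,f1) ✗  (o1,f2,a1)→signed(a1,f2) ✓  (o1,f2,a2)→signed(a2,f2) ✓  (o1,f2,a5)→signed(a5,f2) ✓  (o1,f3,a4)→signed(a4,f3) ✓  (o2,f1,a3)→signed(a3,f1) ✗  (o2,f4,a1)→signed(a1,f4) ✓  (o2,f4,a3)→signed(a3,f4) ✓  (o2,f4,a5)→signed(a5,f4) ✓  (o3,f3,a5)→signed(a5,f3) ✓  (o3,f4,a1)→signed(a1,f4) ✓  (o4,f1,a2)→signed(a2,f1) ✗  (o4,f4,a1)→signed(a1,f4) ✓  (o4,f4,a4)→signed(a4,f4) ✓
Counterexamples (restrictor triples failing the scope): 3.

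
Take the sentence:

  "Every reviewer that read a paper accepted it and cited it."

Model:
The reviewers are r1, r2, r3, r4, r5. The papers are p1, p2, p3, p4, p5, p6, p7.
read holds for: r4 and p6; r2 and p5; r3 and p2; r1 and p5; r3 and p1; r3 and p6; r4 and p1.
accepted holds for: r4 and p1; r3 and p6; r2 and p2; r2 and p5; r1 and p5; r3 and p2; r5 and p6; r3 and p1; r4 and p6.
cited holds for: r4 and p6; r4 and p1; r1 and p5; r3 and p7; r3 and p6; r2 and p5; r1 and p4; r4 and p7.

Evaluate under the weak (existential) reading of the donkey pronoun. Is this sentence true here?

"it" takes "a paper" as antecedent — a donkey pronoun bound across the clause boundary.
Weak reading: every reviewer r with some read-paper has at least one read-paper p such that accepted(r,p) ∧ cited(r,p).
Per reviewer: r1:✓  r2:✓  r3:✓  r4:✓
Every reviewer in the restrictor has a witness.

True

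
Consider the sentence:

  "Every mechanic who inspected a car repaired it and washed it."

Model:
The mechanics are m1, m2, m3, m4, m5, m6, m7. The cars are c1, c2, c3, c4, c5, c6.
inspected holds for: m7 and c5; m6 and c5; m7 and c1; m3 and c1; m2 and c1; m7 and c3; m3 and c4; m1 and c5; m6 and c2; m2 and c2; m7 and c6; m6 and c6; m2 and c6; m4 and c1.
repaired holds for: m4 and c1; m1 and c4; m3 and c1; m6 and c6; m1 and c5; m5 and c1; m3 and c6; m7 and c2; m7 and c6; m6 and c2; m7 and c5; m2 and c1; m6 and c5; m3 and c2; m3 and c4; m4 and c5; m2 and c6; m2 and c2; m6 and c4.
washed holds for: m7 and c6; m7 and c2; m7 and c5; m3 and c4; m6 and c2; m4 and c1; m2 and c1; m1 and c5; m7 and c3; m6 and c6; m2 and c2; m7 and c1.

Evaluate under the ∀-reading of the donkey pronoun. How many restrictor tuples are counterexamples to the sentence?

"it" takes "a car" as antecedent — a donkey pronoun bound across the clause boundary.
Strong reading: for every (m,c) with inspected(m,c), repaired(m,c) ∧ washed(m,c).
Restrictor pairs: (m1,c5) ✓  (m2,c1) ✓  (m2,c2) ✓  (m2,c6) ✗  (m3,c1) ✗  (m3,c4) ✓  (m4,c1) ✓  (m6,c2) ✓  (m6,c5) ✗  (m6,c6) ✓  (m7,c1) ✗  (m7,c3) ✗  (m7,c5) ✓  (m7,c6) ✓
Counterexamples (restrictor pairs failing the scope): 5.

5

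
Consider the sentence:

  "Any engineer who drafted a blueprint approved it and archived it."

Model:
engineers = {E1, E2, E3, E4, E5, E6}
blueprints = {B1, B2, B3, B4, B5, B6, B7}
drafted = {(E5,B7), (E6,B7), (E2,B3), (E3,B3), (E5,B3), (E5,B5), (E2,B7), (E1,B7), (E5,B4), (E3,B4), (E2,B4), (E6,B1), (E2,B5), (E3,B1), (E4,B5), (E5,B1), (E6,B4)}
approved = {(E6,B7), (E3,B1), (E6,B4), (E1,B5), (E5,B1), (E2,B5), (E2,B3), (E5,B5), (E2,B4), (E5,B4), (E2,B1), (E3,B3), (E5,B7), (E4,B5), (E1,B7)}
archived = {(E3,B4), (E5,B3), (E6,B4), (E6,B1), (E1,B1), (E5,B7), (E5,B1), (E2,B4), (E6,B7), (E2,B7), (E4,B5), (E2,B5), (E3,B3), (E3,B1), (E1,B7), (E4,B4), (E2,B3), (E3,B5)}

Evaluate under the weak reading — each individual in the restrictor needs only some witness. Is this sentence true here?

True

"it" takes "a blueprint" as antecedent — a donkey pronoun bound across the clause boundary.
Weak reading: every engineer e with some drafted-blueprint has at least one drafted-blueprint b such that approved(e,b) ∧ archived(e,b).
Per engineer: E1:✓  E2:✓  E3:✓  E4:✓  E5:✓  E6:✓
Every engineer in the restrictor has a witness.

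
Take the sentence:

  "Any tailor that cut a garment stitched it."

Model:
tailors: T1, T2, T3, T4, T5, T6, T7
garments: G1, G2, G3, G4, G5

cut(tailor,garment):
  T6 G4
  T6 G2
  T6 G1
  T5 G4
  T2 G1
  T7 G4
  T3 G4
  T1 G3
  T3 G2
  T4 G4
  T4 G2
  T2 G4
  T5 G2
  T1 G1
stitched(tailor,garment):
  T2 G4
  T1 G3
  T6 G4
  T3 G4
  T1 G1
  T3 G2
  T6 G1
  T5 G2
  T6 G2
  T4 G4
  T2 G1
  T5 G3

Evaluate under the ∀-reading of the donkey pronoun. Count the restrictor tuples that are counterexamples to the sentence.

"it" takes "a garment" as antecedent — a donkey pronoun bound across the clause boundary.
Strong reading: for every (t,g) with cut(t,g), stitched(t,g).
Restrictor pairs: (T1,G1) ✓  (T1,G3) ✓  (T2,G1) ✓  (T2,G4) ✓  (T3,G2) ✓  (T3,G4) ✓  (T4,G2) ✗  (T4,G4) ✓  (T5,G2) ✓  (T5,G4) ✗  (T6,G1) ✓  (T6,G2) ✓  (T6,G4) ✓  (T7,G4) ✗
Counterexamples (restrictor pairs failing the scope): 3.

3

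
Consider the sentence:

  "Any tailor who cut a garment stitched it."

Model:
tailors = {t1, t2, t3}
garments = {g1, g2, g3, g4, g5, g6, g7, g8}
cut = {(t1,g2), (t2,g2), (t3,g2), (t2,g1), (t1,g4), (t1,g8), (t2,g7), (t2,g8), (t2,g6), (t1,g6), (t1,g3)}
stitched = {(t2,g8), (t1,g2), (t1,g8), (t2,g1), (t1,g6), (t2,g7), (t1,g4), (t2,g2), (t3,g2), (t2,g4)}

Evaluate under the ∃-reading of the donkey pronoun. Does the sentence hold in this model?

"it" takes "a garment" as antecedent — a donkey pronoun bound across the clause boundary.
Weak reading: every tailor t with some cut-garment has at least one cut-garment g such that stitched(t,g).
Per tailor: t1:✓  t2:✓  t3:✓
Every tailor in the restrictor has a witness.

True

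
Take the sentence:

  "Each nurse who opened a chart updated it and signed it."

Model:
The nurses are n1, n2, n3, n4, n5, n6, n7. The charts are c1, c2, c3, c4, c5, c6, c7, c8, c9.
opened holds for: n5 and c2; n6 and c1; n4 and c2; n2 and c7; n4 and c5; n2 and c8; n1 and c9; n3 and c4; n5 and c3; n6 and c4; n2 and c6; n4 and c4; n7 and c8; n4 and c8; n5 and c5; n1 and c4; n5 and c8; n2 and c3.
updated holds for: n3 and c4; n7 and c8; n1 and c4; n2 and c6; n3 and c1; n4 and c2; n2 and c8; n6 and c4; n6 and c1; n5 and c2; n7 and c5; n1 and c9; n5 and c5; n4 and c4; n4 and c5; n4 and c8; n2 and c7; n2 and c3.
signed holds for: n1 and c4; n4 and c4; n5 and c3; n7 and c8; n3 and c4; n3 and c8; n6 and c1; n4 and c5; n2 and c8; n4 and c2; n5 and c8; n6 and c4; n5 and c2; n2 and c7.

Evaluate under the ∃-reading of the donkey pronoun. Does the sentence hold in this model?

"it" takes "a chart" as antecedent — a donkey pronoun bound across the clause boundary.
Weak reading: every nurse n with some opened-chart has at least one opened-chart c such that updated(n,c) ∧ signed(n,c).
Per nurse: n1:✓  n2:✓  n3:✓  n4:✓  n5:✓  n6:✓  n7:✓
Every nurse in the restrictor has a witness.

True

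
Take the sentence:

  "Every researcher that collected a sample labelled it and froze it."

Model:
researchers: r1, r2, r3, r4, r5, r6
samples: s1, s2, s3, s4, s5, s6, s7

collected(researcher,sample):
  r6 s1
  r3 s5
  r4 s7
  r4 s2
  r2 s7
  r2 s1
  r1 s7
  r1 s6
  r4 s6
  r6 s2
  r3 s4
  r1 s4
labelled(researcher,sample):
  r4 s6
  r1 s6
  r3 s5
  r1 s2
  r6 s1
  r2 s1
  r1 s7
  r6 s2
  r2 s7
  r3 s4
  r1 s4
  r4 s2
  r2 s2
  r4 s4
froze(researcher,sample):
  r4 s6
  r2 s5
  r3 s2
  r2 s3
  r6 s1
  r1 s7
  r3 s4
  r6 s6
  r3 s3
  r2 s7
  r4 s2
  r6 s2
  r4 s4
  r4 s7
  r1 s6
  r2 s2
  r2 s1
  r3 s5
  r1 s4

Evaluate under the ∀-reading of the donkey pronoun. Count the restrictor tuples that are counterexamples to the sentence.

1

"it" takes "a sample" as antecedent — a donkey pronoun bound across the clause boundary.
Strong reading: for every (r,s) with collected(r,s), labelled(r,s) ∧ froze(r,s).
Restrictor pairs: (r1,s4) ✓  (r1,s6) ✓  (r1,s7) ✓  (r2,s1) ✓  (r2,s7) ✓  (r3,s4) ✓  (r3,s5) ✓  (r4,s2) ✓  (r4,s6) ✓  (r4,s7) ✗  (r6,s1) ✓  (r6,s2) ✓
Counterexamples (restrictor pairs failing the scope): 1.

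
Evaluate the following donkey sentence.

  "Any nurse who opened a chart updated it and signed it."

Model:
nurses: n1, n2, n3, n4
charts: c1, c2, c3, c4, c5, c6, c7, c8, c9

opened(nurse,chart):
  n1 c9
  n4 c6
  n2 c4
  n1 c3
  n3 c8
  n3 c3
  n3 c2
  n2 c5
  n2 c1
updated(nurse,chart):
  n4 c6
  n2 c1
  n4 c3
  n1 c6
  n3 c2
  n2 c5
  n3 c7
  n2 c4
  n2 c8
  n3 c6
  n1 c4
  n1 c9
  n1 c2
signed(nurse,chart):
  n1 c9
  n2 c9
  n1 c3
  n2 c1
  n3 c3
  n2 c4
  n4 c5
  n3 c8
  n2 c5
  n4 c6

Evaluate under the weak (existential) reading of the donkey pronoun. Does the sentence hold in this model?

False

"it" takes "a chart" as antecedent — a donkey pronoun bound across the clause boundary.
Weak reading: every nurse n with some opened-chart has at least one opened-chart c such that updated(n,c) ∧ signed(n,c).
Per nurse: n1:✓  n2:✓  n3:✗  n4:✓
n3 has no witness among its opened-charts.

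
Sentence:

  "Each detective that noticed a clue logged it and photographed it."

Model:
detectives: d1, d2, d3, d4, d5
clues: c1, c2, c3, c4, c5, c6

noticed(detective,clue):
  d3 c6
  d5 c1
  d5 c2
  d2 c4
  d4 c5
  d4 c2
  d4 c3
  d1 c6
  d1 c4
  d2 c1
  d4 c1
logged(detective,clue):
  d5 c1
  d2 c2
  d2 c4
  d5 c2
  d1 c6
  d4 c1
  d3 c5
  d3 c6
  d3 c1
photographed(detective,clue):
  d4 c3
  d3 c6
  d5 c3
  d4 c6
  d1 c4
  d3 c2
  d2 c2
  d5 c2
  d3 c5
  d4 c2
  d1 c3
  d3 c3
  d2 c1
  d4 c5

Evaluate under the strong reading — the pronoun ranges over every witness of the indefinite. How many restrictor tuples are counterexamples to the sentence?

9

"it" takes "a clue" as antecedent — a donkey pronoun bound across the clause boundary.
Strong reading: for every (d,c) with noticed(d,c), logged(d,c) ∧ photographed(d,c).
Restrictor pairs: (d1,c4) ✗  (d1,c6) ✗  (d2,c1) ✗  (d2,c4) ✗  (d3,c6) ✓  (d4,c1) ✗  (d4,c2) ✗  (d4,c3) ✗  (d4,c5) ✗  (d5,c1) ✗  (d5,c2) ✓
Counterexamples (restrictor pairs failing the scope): 9.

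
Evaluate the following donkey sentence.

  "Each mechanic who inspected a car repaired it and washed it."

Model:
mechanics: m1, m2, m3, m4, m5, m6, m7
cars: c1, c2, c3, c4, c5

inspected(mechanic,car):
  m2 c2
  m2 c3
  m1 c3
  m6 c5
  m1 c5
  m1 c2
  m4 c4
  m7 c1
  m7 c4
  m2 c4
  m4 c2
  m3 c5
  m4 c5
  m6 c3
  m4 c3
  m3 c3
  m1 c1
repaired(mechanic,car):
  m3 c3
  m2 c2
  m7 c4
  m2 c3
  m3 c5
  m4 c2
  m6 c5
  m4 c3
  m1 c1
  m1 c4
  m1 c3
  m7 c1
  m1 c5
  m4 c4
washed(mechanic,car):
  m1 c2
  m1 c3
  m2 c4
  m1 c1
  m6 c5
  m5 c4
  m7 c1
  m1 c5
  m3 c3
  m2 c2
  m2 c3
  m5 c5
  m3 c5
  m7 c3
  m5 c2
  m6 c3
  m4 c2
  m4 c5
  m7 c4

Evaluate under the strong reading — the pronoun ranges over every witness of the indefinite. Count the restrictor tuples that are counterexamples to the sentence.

"it" takes "a car" as antecedent — a donkey pronoun bound across the clause boundary.
Strong reading: for every (m,c) with inspected(m,c), repaired(m,c) ∧ washed(m,c).
Restrictor pairs: (m1,c1) ✓  (m1,c2) ✗  (m1,c3) ✓  (m1,c5) ✓  (m2,c2) ✓  (m2,c3) ✓  (m2,c4) ✗  (m3,c3) ✓  (m3,c5) ✓  (m4,c2) ✓  (m4,c3) ✗  (m4,c4) ✗  (m4,c5) ✗  (m6,c3) ✗  (m6,c5) ✓  (m7,c1) ✓  (m7,c4) ✓
Counterexamples (restrictor pairs failing the scope): 6.

6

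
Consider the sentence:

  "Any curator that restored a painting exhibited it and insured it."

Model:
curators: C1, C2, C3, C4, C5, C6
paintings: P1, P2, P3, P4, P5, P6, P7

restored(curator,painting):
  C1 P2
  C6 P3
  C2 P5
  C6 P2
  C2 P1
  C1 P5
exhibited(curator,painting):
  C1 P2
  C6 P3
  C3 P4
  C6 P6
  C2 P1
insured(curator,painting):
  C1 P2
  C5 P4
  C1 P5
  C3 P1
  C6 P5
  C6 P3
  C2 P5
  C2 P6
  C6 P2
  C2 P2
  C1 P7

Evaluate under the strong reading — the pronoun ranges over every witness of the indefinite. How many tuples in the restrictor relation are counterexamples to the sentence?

"it" takes "a painting" as antecedent — a donkey pronoun bound across the clause boundary.
Strong reading: for every (c,p) with restored(c,p), exhibited(c,p) ∧ insured(c,p).
Restrictor pairs: (C1,P2) ✓  (C1,P5) ✗  (C2,P1) ✗  (C2,P5) ✗  (C6,P2) ✗  (C6,P3) ✓
Counterexamples (restrictor pairs failing the scope): 4.

4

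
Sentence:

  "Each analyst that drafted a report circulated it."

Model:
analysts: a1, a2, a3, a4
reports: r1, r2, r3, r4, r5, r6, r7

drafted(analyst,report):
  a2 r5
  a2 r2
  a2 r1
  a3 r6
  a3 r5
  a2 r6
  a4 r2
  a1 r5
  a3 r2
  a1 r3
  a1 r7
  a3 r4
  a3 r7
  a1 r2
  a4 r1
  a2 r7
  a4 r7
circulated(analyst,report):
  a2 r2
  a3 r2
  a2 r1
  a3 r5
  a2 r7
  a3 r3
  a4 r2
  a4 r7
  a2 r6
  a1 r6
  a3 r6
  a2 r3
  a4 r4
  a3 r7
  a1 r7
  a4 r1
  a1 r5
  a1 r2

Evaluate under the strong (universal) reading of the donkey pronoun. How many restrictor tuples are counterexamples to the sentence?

3

"it" takes "a report" as antecedent — a donkey pronoun bound across the clause boundary.
Strong reading: for every (a,r) with drafted(a,r), circulated(a,r).
Restrictor pairs: (a1,r2) ✓  (a1,r3) ✗  (a1,r5) ✓  (a1,r7) ✓  (a2,r1) ✓  (a2,r2) ✓  (a2,r5) ✗  (a2,r6) ✓  (a2,r7) ✓  (a3,r2) ✓  (a3,r4) ✗  (a3,r5) ✓  (a3,r6) ✓  (a3,r7) ✓  (a4,r1) ✓  (a4,r2) ✓  (a4,r7) ✓
Counterexamples (restrictor pairs failing the scope): 3.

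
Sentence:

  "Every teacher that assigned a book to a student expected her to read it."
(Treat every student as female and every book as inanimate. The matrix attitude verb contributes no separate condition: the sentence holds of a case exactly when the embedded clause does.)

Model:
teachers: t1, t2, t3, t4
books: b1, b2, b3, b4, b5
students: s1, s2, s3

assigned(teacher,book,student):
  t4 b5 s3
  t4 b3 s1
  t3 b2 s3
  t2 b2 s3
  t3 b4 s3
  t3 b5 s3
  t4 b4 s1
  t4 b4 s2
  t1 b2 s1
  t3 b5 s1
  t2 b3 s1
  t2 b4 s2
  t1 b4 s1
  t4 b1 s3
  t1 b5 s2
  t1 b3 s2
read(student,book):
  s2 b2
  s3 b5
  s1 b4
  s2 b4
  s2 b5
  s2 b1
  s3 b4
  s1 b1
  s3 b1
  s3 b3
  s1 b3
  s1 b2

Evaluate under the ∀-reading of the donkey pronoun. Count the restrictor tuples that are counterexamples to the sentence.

4

"her" takes "a student" as antecedent and "it" takes "a book"; both are donkey pronouns co-varying with the restrictor.
Strong reading: for every (t,b,s) with assigned(t,b,s), read(s,b).
Restrictor triples: (t1,b2,s1)→read(s1,b2) ✓  (t1,b3,s2)→read(s2,b3) ✗  (t1,b4,s1)→read(s1,b4) ✓  (t1,b5,s2)→read(s2,b5) ✓  (t2,b2,s3)→read(s3,b2) ✗  (t2,b3,s1)→read(s1,b3) ✓  (t2,b4,s2)→read(s2,b4) ✓  (t3,b2,s3)→read(s3,b2) ✗  (t3,b4,s3)→read(s3,b4) ✓  (t3,b5,s1)→read(s1,b5) ✗  (t3,b5,s3)→read(s3,b5) ✓  (t4,b1,s3)→read(s3,b1) ✓  (t4,b3,s1)→read(s1,b3) ✓  (t4,b4,s1)→read(s1,b4) ✓  (t4,b4,s2)→read(s2,b4) ✓  (t4,b5,s3)→read(s3,b5) ✓
Counterexamples (restrictor triples failing the scope): 4.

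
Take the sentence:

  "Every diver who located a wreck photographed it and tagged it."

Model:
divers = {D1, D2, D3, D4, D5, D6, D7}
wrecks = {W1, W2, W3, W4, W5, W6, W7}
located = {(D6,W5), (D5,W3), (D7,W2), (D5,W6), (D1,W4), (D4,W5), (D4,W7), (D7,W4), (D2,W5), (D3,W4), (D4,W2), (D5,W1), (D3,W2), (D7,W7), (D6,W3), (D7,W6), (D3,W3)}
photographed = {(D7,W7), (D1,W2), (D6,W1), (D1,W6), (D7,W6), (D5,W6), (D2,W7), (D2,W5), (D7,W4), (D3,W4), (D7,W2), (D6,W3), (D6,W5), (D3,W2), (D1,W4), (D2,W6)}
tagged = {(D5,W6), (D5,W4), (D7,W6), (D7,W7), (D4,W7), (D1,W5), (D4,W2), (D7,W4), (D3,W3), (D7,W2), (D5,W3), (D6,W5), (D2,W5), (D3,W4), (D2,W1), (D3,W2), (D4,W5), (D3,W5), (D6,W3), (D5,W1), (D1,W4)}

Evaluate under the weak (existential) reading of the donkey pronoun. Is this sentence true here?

False

"it" takes "a wreck" as antecedent — a donkey pronoun bound across the clause boundary.
Weak reading: every diver d with some located-wreck has at least one located-wreck w such that photographed(d,w) ∧ tagged(d,w).
Per diver: D1:✓  D2:✓  D3:✓  D4:✗  D5:✓  D6:✓  D7:✓
D4 has no witness among its located-wrecks.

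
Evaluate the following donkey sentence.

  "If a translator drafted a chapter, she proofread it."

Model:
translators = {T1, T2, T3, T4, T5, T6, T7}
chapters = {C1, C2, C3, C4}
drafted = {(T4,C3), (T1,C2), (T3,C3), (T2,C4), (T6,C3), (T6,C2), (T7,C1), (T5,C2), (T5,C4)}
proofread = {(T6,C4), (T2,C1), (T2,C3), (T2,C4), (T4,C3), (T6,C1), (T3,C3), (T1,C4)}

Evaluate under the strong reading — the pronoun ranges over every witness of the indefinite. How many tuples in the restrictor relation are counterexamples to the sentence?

"it" takes "a chapter" as antecedent — a donkey pronoun bound across the clause boundary.
Strong reading: for every (t,c) with drafted(t,c), proofread(t,c).
Restrictor pairs: (T1,C2) ✗  (T2,C4) ✓  (T3,C3) ✓  (T4,C3) ✓  (T5,C2) ✗  (T5,C4) ✗  (T6,C2) ✗  (T6,C3) ✗  (T7,C1) ✗
Counterexamples (restrictor pairs failing the scope): 6.

6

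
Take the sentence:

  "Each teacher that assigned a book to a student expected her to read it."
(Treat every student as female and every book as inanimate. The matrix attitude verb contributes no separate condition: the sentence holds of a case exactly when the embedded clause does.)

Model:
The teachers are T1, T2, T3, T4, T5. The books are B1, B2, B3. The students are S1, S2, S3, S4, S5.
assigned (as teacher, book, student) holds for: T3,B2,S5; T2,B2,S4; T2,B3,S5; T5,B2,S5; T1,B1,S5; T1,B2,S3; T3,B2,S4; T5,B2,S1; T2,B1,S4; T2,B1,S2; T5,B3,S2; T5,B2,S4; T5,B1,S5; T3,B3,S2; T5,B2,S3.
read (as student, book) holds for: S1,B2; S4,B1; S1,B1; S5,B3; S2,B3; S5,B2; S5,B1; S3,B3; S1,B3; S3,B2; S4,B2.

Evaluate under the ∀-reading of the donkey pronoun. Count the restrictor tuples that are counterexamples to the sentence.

1

"her" takes "a student" as antecedent and "it" takes "a book"; both are donkey pronouns co-varying with the restrictor.
Strong reading: for every (t,b,s) with assigned(t,b,s), read(s,b).
Restrictor triples: (T1,B1,S5)→read(S5,B1) ✓  (T1,B2,S3)→read(S3,B2) ✓  (T2,B1,S2)→read(S2,B1) ✗  (T2,B1,S4)→read(S4,B1) ✓  (T2,B2,S4)→read(S4,B2) ✓  (T2,B3,S5)→read(S5,B3) ✓  (T3,B2,S4)→read(S4,B2) ✓  (T3,B2,S5)→read(S5,B2) ✓  (T3,B3,S2)→read(S2,B3) ✓  (T5,B1,S5)→read(S5,B1) ✓  (T5,B2,S1)→read(S1,B2) ✓  (T5,B2,S3)→read(S3,B2) ✓  (T5,B2,S4)→read(S4,B2) ✓  (T5,B2,S5)→read(S5,B2) ✓  (T5,B3,S2)→read(S2,B3) ✓
Counterexamples (restrictor triples failing the scope): 1.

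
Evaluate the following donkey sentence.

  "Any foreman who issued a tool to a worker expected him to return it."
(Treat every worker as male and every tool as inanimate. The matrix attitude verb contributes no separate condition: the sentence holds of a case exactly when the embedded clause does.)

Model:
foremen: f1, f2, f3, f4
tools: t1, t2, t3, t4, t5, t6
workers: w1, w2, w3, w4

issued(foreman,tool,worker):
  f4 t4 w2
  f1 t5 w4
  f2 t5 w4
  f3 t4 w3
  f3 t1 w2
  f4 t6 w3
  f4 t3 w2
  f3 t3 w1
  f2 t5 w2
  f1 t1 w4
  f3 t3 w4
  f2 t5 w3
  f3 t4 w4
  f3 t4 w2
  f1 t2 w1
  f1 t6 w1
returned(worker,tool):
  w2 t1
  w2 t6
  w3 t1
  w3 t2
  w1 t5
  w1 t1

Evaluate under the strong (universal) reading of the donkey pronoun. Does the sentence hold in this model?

"him" takes "a worker" as antecedent and "it" takes "a tool"; both are donkey pronouns co-varying with the restrictor.
Strong reading: for every (f,t,w) with issued(f,t,w), returned(w,t).
Restrictor triples: (f1,t1,w4)→returned(w4,t1) ✗  (f1,t2,w1)→returned(w1,t2) ✗  (f1,t5,w4)→returned(w4,t5) ✗  (f1,t6,w1)→returned(w1,t6) ✗  (f2,t5,w2)→returned(w2,t5) ✗  (f2,t5,w3)→returned(w3,t5) ✗  (f2,t5,w4)→returned(w4,t5) ✗  (f3,t1,w2)→returned(w2,t1) ✓  (f3,t3,w1)→returned(w1,t3) ✗  (f3,t3,w4)→returned(w4,t3) ✗  (f3,t4,w2)→returned(w2,t4) ✗  (f3,t4,w3)→returned(w3,t4) ✗  (f3,t4,w4)→returned(w4,t4) ✗  (f4,t3,w2)→returned(w2,t3) ✗  (f4,t4,w2)→returned(w2,t4) ✗  (f4,t6,w3)→returned(w3,t6) ✗
Counterexample: (f1,t1,w4) — returned(w4,t1) does not hold.

False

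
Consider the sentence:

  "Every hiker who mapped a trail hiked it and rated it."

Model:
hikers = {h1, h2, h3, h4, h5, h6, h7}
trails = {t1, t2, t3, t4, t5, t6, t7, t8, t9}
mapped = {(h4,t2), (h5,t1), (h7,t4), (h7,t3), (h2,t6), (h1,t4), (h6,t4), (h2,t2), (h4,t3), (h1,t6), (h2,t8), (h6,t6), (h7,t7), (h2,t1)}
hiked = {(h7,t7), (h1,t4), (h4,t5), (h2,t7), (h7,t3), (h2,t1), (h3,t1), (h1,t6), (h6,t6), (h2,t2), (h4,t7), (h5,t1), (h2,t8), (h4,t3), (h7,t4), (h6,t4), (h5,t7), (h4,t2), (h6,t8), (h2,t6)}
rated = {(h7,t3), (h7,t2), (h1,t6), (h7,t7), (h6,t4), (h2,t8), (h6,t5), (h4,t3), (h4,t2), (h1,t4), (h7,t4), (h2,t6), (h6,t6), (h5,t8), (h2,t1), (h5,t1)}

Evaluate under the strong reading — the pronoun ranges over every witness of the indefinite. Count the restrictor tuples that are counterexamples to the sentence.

1

"it" takes "a trail" as antecedent — a donkey pronoun bound across the clause boundary.
Strong reading: for every (h,t) with mapped(h,t), hiked(h,t) ∧ rated(h,t).
Restrictor pairs: (h1,t4) ✓  (h1,t6) ✓  (h2,t1) ✓  (h2,t2) ✗  (h2,t6) ✓  (h2,t8) ✓  (h4,t2) ✓  (h4,t3) ✓  (h5,t1) ✓  (h6,t4) ✓  (h6,t6) ✓  (h7,t3) ✓  (h7,t4) ✓  (h7,t7) ✓
Counterexamples (restrictor pairs failing the scope): 1.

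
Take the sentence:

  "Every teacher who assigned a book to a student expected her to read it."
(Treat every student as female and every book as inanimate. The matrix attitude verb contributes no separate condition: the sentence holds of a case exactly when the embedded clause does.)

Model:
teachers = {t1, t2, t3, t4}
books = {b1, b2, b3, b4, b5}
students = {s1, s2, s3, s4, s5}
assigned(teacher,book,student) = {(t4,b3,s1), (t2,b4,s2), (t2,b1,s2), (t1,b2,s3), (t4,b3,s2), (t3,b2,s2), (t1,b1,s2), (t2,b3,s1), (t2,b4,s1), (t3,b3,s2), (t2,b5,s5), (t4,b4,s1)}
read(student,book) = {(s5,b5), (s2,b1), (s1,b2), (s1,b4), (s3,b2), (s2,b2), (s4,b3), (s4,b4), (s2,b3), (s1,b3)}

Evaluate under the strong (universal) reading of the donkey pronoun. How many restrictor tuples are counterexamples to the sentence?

"her" takes "a student" as antecedent and "it" takes "a book"; both are donkey pronouns co-varying with the restrictor.
Strong reading: for every (t,b,s) with assigned(t,b,s), read(s,b).
Restrictor triples: (t1,b1,s2)→read(s2,b1) ✓  (t1,b2,s3)→read(s3,b2) ✓  (t2,b1,s2)→read(s2,b1) ✓  (t2,b3,s1)→read(s1,b3) ✓  (t2,b4,s1)→read(s1,b4) ✓  (t2,b4,s2)→read(s2,b4) ✗  (t2,b5,s5)→read(s5,b5) ✓  (t3,b2,s2)→read(s2,b2) ✓  (t3,b3,s2)→read(s2,b3) ✓  (t4,b3,s1)→read(s1,b3) ✓  (t4,b3,s2)→read(s2,b3) ✓  (t4,b4,s1)→read(s1,b4) ✓
Counterexamples (restrictor triples failing the scope): 1.

1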